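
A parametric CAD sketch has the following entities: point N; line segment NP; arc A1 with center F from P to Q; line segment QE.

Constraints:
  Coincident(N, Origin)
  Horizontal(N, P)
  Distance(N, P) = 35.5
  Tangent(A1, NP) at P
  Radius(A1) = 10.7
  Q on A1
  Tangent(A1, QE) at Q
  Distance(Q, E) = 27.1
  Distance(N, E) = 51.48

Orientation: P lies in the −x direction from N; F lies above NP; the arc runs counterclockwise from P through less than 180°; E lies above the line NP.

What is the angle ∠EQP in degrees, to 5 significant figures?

126.92°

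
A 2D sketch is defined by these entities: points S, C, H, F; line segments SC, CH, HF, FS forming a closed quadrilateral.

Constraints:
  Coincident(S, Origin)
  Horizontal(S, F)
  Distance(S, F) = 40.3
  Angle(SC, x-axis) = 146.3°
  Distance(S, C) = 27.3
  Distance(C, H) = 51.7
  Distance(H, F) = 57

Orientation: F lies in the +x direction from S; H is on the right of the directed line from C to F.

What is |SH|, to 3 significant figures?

34.1

Checks: S.y = 0.00, F.y = 0.00 ✓; |CH| = 51.70 ✓; |HF| = 57.00 ✓.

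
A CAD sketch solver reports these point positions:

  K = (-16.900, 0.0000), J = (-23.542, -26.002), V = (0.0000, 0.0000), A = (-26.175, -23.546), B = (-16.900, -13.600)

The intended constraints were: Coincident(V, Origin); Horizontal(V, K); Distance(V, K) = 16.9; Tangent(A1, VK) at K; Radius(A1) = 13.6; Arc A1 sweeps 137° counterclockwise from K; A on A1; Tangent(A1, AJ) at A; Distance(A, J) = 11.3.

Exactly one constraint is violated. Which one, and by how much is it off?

Distance(A, J) = 11.3 — off by 7.70.

V = (0.00, 0.00) ✓; V.y = 0.00, K.y = 0.00 ✓; |VK| = 16.90 ✓; ∠(BK, KV) = 90.00° ✓; |BK| = 13.60 ✓; bearing(B→A) − bearing(B→K) = 137.0° ✓; |BA| = 13.60 ✓; ∠(BA, AJ) = 90.01° ✓; |AJ| = 3.601 ✗.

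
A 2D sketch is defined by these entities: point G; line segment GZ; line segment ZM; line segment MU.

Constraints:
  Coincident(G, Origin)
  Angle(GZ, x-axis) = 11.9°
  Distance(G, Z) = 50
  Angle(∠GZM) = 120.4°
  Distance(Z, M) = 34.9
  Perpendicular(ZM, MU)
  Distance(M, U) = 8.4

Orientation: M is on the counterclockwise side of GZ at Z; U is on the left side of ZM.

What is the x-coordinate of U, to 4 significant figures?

52.03

∠GZM = 120.4°, so ZM runs at 11.9° + (180° − 120.4°) = 71.50° from the x-axis; with |ZM| = 34.9, M = Z + 34.9·(cos 71.50°, sin 71.50°) = (60.00, 43.41). ZM ⟂ MU; with |MU| = 8.4 on the left of ZM, U = M + 8.4·(-0.9483, 0.3173) = (52.03, 46.07). So U.x = 52.03.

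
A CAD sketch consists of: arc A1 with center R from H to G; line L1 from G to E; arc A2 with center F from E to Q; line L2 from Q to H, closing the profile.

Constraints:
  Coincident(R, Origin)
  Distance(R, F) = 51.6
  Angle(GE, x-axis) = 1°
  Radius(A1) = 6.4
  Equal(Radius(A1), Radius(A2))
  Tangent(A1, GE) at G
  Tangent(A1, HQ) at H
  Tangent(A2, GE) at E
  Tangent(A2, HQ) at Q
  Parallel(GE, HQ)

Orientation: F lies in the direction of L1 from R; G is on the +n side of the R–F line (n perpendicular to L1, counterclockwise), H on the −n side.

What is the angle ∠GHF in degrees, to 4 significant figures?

82.93°

The slot axis is L1's direction at 1.0°, so u = (cos 1.0°, sin 1.0°) = (0.9998, 0.01745) and n = (−sin 1.0°, cos 1.0°) = (-0.01745, 0.9998). R is at the origin and F lies 51.6 along u from R, so F = 51.6·u = (51.59, 0.9005). Tangency of A1 to both parallel lines with radius 6.4 puts G and H at R ± 6.4·n: G = (-0.1117, 6.399), H = (0.1117, -6.399). Then cos ∠GHF = HG·HF / (|HG||HF|), giving 82.93°.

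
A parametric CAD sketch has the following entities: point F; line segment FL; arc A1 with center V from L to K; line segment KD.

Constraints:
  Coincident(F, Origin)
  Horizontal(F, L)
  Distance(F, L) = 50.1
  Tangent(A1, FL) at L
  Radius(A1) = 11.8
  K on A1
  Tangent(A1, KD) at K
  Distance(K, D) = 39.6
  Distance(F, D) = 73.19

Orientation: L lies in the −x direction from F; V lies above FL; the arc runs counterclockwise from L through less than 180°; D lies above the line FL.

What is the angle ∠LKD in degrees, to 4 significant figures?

126.5°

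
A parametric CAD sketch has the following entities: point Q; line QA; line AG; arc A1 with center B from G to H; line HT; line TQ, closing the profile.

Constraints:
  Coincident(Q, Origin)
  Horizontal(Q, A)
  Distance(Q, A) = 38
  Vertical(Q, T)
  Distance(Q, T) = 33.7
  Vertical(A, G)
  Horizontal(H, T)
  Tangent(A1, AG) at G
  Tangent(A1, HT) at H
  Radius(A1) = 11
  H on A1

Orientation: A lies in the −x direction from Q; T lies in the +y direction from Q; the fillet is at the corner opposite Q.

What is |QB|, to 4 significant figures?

35.27

Q is at the origin; QA is horizontal with |QA| = 38.0 and A on the −x side, so A = (-38.00, 0.000). Q and T share the same x with |QT| = 33.7 and T on the +y side, so T = (0.000, 33.70). The virtual corner opposite Q is at (-38.00, 33.70). A1 meets AG tangentially, so BG is at right angles to AG and since A1 is tangent to HT there, BH ⟂ HT, with radius 11.0, so the center B sits 11.0 in from both sides at B = (-27.00, 22.70). Then |QB| = |B − Q| = 35.27.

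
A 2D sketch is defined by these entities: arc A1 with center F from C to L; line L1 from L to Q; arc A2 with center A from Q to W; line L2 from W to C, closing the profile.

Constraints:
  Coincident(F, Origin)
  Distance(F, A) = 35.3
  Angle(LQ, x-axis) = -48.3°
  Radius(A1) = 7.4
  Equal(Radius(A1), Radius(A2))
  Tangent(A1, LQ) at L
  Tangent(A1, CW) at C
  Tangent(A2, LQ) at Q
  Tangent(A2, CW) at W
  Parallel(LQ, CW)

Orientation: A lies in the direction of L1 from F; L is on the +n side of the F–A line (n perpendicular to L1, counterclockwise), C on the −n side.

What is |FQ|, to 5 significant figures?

36.067

The slot axis is L1's direction at -48.3°, so u = (cos -48.3°, sin -48.3°) = (0.66523, -0.74664) and n = (−sin -48.3°, cos -48.3°) = (0.74664, 0.66523). F is at the origin and A lies 35.3 along u from F, so A = 35.3·u = (23.483, -26.356). Tangency of A1 to both parallel lines with radius 7.4 puts L and C at F ± 7.4·n: L = (5.5251, 4.9227), C = (-5.5251, -4.9227). Equal radii place Q and W the same way about A: Q = A + 7.4·n = (29.008, -21.434), W = A − 7.4·n = (17.958, -31.279). Then |FQ| = |Q − F| = 36.067.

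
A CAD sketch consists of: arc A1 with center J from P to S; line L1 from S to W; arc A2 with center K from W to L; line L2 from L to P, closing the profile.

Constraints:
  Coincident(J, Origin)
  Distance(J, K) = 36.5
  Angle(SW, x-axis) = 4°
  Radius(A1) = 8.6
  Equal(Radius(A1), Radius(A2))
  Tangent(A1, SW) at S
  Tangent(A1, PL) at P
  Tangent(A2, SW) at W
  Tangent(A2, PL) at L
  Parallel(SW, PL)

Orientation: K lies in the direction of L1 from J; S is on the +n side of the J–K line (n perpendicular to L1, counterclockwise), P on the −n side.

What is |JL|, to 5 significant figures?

37.499

The slot axis is L1's direction at 4.0°, so u = (cos 4.0°, sin 4.0°) = (0.99756, 0.069756) and n = (−sin 4.0°, cos 4.0°) = (-0.069756, 0.99756). J is at the origin and K lies 36.5 along u from J, so K = 36.5·u = (36.411, 2.5461). Tangency of A1 to both parallel lines with radius 8.6 puts S and P at J ± 8.6·n: S = (-0.59991, 8.5791), P = (0.59991, -8.5791). Equal radii place W and L the same way about K: W = K + 8.6·n = (35.811, 11.125), L = K − 8.6·n = (37.011, -6.0329). Then |JL| = |L − J| = 37.499.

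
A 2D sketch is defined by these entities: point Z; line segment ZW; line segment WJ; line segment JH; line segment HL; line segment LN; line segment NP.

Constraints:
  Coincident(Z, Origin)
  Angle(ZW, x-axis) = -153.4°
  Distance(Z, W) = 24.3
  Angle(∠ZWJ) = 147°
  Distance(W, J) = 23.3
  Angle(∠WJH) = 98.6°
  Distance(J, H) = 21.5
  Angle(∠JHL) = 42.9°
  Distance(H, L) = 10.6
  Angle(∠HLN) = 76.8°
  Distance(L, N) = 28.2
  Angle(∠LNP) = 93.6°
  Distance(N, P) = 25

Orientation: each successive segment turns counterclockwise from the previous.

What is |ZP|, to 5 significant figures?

77.468

Z is at the origin; ZW runs at -153.4° with length 24.3, so W = (-21.728, -10.881). ∠ZWJ = 147.0° gives WJ at -120.40° from the x-axis; with |WJ| = 23.3, J = (-33.519, -30.977). ∠WJH = 98.6° gives JH at -39.000° from the x-axis; with |JH| = 21.5, H = (-16.810, -44.508). ∠JHL = 42.9° gives HL at 98.100° from the x-axis; with |HL| = 10.6, L = (-18.303, -34.013). ∠HLN = 76.8° gives LN at -158.70° from the x-axis; with |LN| = 28.2, N = (-44.577, -44.257). ∠LNP = 93.6° gives NP at -72.300° from the x-axis; with |NP| = 25.0, P = (-36.976, -68.073). Then |ZP| = |P − Z| = 77.468.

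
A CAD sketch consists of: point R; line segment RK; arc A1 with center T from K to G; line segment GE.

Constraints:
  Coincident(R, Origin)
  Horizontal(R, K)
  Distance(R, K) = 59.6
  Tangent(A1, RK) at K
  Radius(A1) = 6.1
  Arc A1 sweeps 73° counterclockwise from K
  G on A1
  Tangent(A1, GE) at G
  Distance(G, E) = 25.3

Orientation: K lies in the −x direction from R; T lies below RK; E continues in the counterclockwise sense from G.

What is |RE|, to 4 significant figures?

78.21

On A1, K sits at bearing 90° from T; a 73° counterclockwise sweep puts G at bearing 163°, so G = T + 6.1·(cos 163°, sin 163°) = (-65.43, -4.317). Tangency of A1 to GE means the radius TG is perpendicular to GE, so GE runs along (−sin 163°, cos 163°); with |GE| = 25.3, E = (-72.83, -28.51). Then |RE| = |E − R| = 78.21.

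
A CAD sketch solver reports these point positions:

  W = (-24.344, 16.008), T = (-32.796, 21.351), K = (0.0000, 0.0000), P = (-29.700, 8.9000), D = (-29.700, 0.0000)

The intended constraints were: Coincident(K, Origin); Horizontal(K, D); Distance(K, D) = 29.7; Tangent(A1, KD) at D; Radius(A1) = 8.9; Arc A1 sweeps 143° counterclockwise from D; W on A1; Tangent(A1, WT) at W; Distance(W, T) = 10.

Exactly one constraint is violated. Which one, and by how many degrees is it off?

Tangent(A1, WT) at W — off by 4.70°.

K = (0.00, 0.00) ✓; K.y = 0.00, D.y = 0.00 ✓; |KD| = 29.70 ✓; ∠(PD, DK) = 90.00° ✓; |PD| = 8.900 ✓; bearing(P→W) − bearing(P→D) = 143.0° ✓; |PW| = 8.900 ✓; ∠(PW, WT) = 85.30° ✗; |WT| = 9.999 ✓.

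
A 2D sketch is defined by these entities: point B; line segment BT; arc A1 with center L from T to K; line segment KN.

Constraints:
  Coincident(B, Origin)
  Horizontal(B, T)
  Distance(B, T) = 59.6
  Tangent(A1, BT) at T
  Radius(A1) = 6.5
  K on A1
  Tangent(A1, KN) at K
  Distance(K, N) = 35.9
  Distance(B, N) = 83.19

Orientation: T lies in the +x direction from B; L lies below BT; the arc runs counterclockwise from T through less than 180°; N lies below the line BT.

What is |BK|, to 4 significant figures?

54.93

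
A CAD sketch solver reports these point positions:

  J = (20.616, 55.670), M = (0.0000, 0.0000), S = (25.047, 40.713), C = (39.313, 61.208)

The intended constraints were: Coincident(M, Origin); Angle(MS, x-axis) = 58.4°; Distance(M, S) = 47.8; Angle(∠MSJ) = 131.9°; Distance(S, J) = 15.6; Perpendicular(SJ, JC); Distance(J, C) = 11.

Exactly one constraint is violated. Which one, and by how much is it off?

Distance(J, C) = 11 — off by 8.50.

M = (0.00, 0.00) ✓; MS at 58.40° ✓; |MS| = 47.80 ✓; ∠MSJ = 131.9° ✓; |SJ| = 15.60 ✓; ∠(SJ, JC) = 90.00° ✓; |JC| = 19.50 ✗.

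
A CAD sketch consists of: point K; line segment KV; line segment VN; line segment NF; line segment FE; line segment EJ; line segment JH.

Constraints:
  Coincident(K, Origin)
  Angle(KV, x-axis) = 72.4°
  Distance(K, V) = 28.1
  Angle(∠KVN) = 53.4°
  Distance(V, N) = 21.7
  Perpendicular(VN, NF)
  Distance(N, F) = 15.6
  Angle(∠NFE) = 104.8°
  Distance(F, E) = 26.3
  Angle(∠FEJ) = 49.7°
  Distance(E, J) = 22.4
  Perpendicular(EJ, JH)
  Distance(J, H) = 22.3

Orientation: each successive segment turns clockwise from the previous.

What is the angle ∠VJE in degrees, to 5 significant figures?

84.046°

∠NFE = 104.8° gives FE at 140.60° from the x-axis; with |FE| = 26.3, E = (-11.785, 16.753). ∠FEJ = 49.7° gives EJ at 10.300° from the x-axis; with |EJ| = 22.4, J = (10.254, 20.758). Then cos ∠VJE = JV·JE / (|JV||JE|), giving 84.046°.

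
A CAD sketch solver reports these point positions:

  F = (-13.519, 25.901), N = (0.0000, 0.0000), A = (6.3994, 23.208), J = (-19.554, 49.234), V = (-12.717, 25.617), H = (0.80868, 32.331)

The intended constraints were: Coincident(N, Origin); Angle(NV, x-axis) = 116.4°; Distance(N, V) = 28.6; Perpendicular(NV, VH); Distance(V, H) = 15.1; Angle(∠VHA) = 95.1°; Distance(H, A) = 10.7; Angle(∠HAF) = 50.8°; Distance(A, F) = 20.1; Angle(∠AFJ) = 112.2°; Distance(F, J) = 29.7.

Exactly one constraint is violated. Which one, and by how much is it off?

Distance(F, J) = 29.7 — off by 5.60.

N = (0.00, 0.00) ✓; NV at 116.4° ✓; |NV| = 28.60 ✓; ∠(NV, VH) = 90.00° ✓; |VH| = 15.10 ✓; ∠VHA = 95.10° ✓; |HA| = 10.70 ✓; ∠HAF = 50.80° ✓; |AF| = 20.10 ✓; ∠AFJ = 112.2° ✓; |FJ| = 24.10 ✗.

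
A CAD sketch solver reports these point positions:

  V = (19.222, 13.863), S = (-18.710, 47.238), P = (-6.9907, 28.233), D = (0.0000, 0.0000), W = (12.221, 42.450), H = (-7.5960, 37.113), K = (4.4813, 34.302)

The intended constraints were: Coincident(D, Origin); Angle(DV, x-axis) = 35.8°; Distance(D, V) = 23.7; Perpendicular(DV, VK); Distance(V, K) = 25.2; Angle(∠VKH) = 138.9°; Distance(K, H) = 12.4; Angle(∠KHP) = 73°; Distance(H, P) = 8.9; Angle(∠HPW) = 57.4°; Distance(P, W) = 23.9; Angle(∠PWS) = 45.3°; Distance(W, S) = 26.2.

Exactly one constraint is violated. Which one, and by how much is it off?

Distance(W, S) = 26.2 — off by 5.10.

D = (0.00, 0.00) ✓; DV at 35.80° ✓; |DV| = 23.70 ✓; ∠(DV, VK) = 90.00° ✓; |VK| = 25.20 ✓; ∠VKH = 138.9° ✓; |KH| = 12.40 ✓; ∠KHP = 73.00° ✓; |HP| = 8.901 ✓; ∠HPW = 57.40° ✓; |PW| = 23.90 ✓; ∠PWS = 45.30° ✓; |WS| = 31.30 ✗.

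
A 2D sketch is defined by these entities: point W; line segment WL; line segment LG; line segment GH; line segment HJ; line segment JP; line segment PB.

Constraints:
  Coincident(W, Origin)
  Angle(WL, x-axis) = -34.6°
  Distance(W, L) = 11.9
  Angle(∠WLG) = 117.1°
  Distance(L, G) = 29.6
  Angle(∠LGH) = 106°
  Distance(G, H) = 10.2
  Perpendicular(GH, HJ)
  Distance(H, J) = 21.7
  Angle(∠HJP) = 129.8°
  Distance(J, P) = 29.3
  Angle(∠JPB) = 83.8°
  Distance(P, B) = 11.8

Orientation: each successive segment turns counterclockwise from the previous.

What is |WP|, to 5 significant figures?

13.412

W is at the origin; WL runs at -34.6° with length 11.9, so L = (9.7953, -6.7573). ∠WLG = 117.1° gives LG at 28.300° from the x-axis; with |LG| = 29.6, G = (35.857, 7.2757). ∠LGH = 106.0° gives GH at 102.30° from the x-axis; with |GH| = 10.2, H = (33.685, 17.242). GH ⟂ HJ, so HJ runs at -167.70°; with |HJ| = 21.7, J = (12.483, 12.619). ∠HJP = 129.8° gives JP at -117.50° from the x-axis; with |JP| = 29.3, P = (-1.0466, -13.371). Then |WP| = |P − W| = 13.412.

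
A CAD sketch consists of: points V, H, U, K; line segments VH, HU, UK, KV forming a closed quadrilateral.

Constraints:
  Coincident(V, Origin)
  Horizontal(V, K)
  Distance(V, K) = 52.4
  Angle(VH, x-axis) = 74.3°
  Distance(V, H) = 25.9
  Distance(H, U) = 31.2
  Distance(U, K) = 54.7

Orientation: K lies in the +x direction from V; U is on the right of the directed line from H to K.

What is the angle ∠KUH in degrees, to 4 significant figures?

67.91°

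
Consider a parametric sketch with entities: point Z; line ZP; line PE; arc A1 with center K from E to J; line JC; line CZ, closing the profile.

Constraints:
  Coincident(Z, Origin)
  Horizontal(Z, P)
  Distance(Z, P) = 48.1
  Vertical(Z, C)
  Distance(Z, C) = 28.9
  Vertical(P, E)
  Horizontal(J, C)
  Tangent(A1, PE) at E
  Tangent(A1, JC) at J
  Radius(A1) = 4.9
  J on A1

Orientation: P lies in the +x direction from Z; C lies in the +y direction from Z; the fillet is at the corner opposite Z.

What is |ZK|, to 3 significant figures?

49.4

Z is at the origin; ZP is horizontal with |ZP| = 48.1 and P on the +x side, so P = (48.1, 0.00). Z and C share the same x with |ZC| = 28.9 and C on the +y side, so C = (0.00, 28.9). The virtual corner opposite Z is at (48.1, 28.9). Since A1 is tangent to PE there, KE ⟂ PE and since A1 is tangent to JC there, KJ ⟂ JC, with radius 4.9, so the center K sits 4.9 in from both sides at K = (43.2, 24.0). Then |ZK| = |K − Z| = 49.4.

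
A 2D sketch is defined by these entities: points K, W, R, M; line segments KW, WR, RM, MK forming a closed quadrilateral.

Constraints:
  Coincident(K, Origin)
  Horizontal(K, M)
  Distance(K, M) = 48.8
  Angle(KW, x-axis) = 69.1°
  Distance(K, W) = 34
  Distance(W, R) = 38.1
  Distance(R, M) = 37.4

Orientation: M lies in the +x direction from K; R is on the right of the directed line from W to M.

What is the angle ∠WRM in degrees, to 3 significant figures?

80.0°

Checks: |WR| = 38.10 ✓; |RM| = 37.40 ✓.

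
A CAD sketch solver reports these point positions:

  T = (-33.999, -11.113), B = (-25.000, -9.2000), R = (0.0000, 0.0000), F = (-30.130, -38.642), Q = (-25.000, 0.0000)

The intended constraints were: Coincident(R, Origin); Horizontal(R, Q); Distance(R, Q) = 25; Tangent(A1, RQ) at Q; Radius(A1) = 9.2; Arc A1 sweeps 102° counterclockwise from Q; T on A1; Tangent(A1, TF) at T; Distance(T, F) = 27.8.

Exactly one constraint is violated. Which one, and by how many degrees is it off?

Tangent(A1, TF) at T — off by 4.00°.

R = (0.00, 0.00) ✓; R.y = 0.00, Q.y = 0.00 ✓; |RQ| = 25.00 ✓; ∠(BQ, QR) = 90.00° ✓; |BQ| = 9.200 ✓; bearing(B→T) − bearing(B→Q) = 102.0° ✓; |BT| = 9.200 ✓; ∠(BT, TF) = 94.00° ✗; |TF| = 27.80 ✓.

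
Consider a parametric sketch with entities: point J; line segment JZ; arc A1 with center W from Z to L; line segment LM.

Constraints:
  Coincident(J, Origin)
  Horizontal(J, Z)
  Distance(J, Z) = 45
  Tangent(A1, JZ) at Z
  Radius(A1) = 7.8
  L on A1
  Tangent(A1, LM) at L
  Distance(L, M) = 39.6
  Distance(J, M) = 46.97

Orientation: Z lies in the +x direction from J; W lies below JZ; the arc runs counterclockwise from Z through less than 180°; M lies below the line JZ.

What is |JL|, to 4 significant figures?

38.11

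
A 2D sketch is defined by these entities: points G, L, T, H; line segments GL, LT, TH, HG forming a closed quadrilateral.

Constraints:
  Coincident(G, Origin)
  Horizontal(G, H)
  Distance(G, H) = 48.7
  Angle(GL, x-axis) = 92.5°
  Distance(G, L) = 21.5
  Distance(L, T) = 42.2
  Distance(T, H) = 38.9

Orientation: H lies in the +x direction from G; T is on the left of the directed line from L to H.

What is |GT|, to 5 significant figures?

53.435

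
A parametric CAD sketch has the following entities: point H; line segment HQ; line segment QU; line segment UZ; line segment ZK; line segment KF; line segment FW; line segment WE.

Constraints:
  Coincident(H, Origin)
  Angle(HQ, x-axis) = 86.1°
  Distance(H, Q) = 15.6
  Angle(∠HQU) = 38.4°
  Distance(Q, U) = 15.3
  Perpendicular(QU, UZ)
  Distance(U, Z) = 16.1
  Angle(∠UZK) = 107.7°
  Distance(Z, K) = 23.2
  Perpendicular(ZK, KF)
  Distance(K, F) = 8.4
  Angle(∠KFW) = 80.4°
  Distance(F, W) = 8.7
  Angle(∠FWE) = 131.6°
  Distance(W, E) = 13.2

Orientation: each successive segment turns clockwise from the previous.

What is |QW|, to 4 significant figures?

13.95

ZK ⟂ KF, so KF runs at 52.20°; with |KF| = 8.4, F = (-16.72, 14.69). ∠KFW = 80.4° gives FW at -47.40° from the x-axis; with |FW| = 8.7, W = (-10.84, 8.288). Then |QW| = |W − Q| = 13.95.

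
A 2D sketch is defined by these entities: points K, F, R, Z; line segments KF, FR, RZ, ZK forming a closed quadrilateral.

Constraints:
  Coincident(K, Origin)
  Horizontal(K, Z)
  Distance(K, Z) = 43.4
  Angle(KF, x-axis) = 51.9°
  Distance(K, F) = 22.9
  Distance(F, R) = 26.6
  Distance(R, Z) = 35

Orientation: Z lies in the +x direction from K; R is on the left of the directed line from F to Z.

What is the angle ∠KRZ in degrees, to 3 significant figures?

59.4°

Checks: |FR| = 26.60 ✓; |RZ| = 35.00 ✓.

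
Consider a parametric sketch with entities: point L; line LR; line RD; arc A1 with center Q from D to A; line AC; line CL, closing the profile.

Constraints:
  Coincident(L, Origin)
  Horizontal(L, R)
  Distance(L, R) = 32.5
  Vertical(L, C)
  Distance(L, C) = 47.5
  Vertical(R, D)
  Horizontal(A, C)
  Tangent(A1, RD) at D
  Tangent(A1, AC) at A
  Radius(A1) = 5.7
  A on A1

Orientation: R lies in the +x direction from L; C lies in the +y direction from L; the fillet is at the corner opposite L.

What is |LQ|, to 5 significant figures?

49.654

L is at the origin; L and R share the same y with |LR| = 32.5 and R on the +x side, so R = (32.500, 0.0000). LC is vertical with |LC| = 47.5 and C on the +y side, so C = (0.0000, 47.500). The virtual corner opposite L is at (32.500, 47.500). Tangency of A1 to RD means the radius QD is perpendicular to RD and the tangent condition forces QA to be normal to AC, with radius 5.7, so the center Q sits 5.7 in from both sides at Q = (26.800, 41.800). Then |LQ| = |Q − L| = 49.654.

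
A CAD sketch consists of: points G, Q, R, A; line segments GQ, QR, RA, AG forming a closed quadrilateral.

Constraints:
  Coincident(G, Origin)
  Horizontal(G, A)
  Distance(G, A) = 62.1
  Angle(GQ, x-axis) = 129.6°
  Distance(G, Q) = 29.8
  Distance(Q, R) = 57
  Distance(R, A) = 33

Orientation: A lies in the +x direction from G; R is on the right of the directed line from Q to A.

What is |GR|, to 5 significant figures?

30.476

G is at the origin; GA is horizontal with |GA| = 62.1 and A in +x, so A = (62.1, 0). GQ runs at 129.6° with |GQ| = 29.8, so Q = (-18.995, 22.961). R is determined by |QR| = 57.0 and |RA| = 33.0 together: it lies at the intersection of circle(Q, 57.0) and circle(A, 33.0). With |QA| = 84.283, the foot of the radical line on QA is 54.956 from Q and the perpendicular offset is √(57.0² − 54.956²) = 15.129. Taking the right-of-QA solution: R = (29.760, -6.5671).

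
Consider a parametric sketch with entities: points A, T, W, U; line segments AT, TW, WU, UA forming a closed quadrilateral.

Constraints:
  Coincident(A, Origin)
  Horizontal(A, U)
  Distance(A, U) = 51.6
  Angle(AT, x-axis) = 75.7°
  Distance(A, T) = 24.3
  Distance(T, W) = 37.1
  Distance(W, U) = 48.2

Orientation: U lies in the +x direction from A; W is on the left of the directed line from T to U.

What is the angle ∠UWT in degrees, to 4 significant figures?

72.66°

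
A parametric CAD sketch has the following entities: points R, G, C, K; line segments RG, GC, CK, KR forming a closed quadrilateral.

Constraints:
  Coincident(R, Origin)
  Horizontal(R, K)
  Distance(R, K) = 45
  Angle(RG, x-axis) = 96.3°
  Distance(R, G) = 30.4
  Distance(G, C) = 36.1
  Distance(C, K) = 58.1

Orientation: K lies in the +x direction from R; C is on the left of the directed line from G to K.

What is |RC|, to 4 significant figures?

59.06

R is at the origin; RK is horizontal with |RK| = 45.0 and K in +x, so K = (45.0, 0). RG runs at 96.3° with |RG| = 30.4, so G = (-3.336, 30.22). C is determined by |GC| = 36.1 and |CK| = 58.1 together: it lies at the intersection of circle(G, 36.1) and circle(K, 58.1). With |GK| = 57.00, the foot of the radical line on GK is 10.32 from G and the perpendicular offset is √(36.1² − 10.32²) = 34.59. Taking the left-of-GK solution: C = (23.75, 54.08).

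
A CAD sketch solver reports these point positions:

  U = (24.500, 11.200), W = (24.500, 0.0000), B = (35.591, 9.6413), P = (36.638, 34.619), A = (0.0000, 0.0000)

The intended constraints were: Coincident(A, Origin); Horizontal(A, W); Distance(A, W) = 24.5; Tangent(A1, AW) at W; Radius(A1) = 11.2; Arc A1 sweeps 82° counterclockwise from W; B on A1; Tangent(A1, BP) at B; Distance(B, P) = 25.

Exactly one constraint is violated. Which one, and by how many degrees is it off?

Tangent(A1, BP) at B — off by 5.60°.

A = (0.00, 0.00) ✓; A.y = 0.00, W.y = 0.00 ✓; |AW| = 24.50 ✓; ∠(UW, WA) = 90.00° ✓; |UW| = 11.20 ✓; bearing(U→B) − bearing(U→W) = 82.00° ✓; |UB| = 11.20 ✓; ∠(UB, BP) = 84.40° ✗; |BP| = 25.00 ✓.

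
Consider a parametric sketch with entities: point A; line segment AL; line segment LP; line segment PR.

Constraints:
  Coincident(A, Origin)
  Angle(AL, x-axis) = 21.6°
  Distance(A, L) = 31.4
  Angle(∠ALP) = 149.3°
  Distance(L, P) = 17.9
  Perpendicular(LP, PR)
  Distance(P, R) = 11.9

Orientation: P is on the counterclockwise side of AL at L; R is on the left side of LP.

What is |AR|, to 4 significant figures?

45.09

A is at the origin; AL runs at 21.6° with length 31.4, so L = 31.4·(cos 21.6°, sin 21.6°) = (29.19, 11.56). ∠ALP = 149.3°, so LP runs at 21.6° + (180° − 149.3°) = 52.30° from the x-axis; with |LP| = 17.9, P = L + 17.9·(cos 52.30°, sin 52.30°) = (40.14, 25.72). LP is perpendicular to PR; with |PR| = 11.9 on the left of LP, R = P + 11.9·(-0.7912, 0.6115) = (30.73, 33.00). Then |AR| = |R − A| = 45.09.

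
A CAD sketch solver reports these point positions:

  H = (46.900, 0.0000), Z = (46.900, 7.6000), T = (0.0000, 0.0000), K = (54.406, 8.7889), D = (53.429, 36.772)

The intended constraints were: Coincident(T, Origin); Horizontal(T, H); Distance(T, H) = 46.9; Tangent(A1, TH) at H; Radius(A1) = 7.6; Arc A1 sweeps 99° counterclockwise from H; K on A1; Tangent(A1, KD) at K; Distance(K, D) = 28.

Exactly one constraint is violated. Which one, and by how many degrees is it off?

Tangent(A1, KD) at K — off by 7.00°.

T = (0.00, 0.00) ✓; T.y = 0.00, H.y = 0.00 ✓; |TH| = 46.90 ✓; ∠(ZH, HT) = 90.00° ✓; |ZH| = 7.600 ✓; bearing(Z→K) − bearing(Z→H) = 99.00° ✓; |ZK| = 7.600 ✓; ∠(ZK, KD) = 97.00° ✗; |KD| = 28.00 ✓.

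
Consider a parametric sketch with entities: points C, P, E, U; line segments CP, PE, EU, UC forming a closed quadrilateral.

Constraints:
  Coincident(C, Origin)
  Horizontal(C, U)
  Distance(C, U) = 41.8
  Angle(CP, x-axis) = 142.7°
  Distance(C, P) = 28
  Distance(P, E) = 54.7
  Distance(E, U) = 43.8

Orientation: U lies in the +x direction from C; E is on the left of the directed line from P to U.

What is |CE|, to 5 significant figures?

49.102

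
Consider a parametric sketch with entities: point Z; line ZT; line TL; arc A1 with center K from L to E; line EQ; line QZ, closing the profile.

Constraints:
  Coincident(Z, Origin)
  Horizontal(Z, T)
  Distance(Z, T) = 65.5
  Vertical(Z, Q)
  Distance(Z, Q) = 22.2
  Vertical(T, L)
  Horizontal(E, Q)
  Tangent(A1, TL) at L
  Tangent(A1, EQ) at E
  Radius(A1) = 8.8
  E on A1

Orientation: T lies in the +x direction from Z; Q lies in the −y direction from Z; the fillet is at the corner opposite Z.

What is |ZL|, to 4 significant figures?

66.86

The virtual corner opposite Z is at (65.50, -22.20). Since A1 is tangent to TL there, KL ⟂ TL and the tangent condition forces KE to be normal to EQ, with radius 8.8, so the center K sits 8.8 in from both sides at K = (56.70, -13.40). That places the tangent points at L = (65.50, -13.40) on TL and E = (56.70, -22.20) on EQ. Then |ZL| = |L − Z| = 66.86.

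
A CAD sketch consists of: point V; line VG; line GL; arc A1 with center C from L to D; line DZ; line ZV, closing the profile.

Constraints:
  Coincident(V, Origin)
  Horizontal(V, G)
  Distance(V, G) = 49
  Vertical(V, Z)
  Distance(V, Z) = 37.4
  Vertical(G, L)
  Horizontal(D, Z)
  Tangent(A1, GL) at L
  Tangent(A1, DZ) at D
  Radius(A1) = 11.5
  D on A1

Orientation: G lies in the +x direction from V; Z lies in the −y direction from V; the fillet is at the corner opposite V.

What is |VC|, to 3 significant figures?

45.6

V is at the origin; V and G share the same y with |VG| = 49.0 and G on the +x side, so G = (49.0, 0.00). VZ is vertical with |VZ| = 37.4 and Z on the −y side, so Z = (0.00, -37.4). The virtual corner opposite V is at (49.0, -37.4). A1 meets GL tangentially, so CL is at right angles to GL and A1 meets DZ tangentially, so CD is at right angles to DZ, with radius 11.5, so the center C sits 11.5 in from both sides at C = (37.5, -25.9). Then |VC| = |C − V| = 45.6.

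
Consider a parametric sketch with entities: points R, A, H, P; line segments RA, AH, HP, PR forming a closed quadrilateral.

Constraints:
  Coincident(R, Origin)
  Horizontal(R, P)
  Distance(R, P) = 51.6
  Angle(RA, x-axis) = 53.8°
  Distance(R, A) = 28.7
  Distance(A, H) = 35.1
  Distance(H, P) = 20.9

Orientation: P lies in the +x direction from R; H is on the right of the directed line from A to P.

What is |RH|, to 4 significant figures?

33.49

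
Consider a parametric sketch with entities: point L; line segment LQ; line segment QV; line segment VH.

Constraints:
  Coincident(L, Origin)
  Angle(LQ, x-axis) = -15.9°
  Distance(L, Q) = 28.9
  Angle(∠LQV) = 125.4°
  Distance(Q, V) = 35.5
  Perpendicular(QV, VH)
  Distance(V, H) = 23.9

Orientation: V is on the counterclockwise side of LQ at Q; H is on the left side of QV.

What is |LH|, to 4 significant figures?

52.24

L is at the origin; LQ runs at -15.9° with length 28.9, so Q = 28.9·(cos -15.9°, sin -15.9°) = (27.79, -7.917). ∠LQV = 125.4°, so QV runs at -15.9° + (180° − 125.4°) = 38.70° from the x-axis; with |QV| = 35.5, V = Q + 35.5·(cos 38.70°, sin 38.70°) = (55.50, 14.28). QV ⟂ VH; with |VH| = 23.9 on the left of QV, H = V + 23.9·(-0.6252, 0.7804) = (40.56, 32.93). Then |LH| = |H − L| = 52.24.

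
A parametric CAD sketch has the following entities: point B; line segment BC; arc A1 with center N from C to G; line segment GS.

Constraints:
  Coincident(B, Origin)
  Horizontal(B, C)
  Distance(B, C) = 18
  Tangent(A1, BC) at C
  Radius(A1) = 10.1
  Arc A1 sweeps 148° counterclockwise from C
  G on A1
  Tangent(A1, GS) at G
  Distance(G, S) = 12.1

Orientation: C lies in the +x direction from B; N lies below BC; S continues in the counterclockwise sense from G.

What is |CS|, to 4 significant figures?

25.55

On A1, C sits at bearing 90° from N; a 148° counterclockwise sweep puts G at bearing 238°, so G = N + 10.1·(cos 238°, sin 238°) = (12.65, -18.67). A1 meets GS tangentially, so NG is at right angles to GS, so GS runs along (−sin 238°, cos 238°); with |GS| = 12.1, S = (22.91, -25.08). Then |CS| = |S − C| = 25.55.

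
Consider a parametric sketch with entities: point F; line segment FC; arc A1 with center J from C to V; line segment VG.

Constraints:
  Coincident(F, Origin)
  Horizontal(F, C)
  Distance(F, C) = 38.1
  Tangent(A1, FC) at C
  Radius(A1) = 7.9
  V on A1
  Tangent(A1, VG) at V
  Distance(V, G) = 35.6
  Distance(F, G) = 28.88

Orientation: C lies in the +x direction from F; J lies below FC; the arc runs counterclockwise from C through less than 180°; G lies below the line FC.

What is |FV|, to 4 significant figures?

32.53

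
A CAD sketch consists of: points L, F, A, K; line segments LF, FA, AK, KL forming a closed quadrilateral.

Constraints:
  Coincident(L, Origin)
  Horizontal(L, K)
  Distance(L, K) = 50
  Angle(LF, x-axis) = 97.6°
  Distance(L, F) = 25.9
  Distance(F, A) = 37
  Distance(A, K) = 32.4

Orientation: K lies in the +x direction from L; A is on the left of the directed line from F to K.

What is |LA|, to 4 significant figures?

43.60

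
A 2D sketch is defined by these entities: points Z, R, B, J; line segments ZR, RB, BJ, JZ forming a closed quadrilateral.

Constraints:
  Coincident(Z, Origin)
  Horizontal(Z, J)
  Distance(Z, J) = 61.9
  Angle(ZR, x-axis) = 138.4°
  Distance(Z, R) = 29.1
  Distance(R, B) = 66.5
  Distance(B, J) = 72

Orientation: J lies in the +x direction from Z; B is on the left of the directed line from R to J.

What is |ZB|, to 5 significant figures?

69.372

Checks: |RB| = 66.50 ✓; |BJ| = 72.00 ✓.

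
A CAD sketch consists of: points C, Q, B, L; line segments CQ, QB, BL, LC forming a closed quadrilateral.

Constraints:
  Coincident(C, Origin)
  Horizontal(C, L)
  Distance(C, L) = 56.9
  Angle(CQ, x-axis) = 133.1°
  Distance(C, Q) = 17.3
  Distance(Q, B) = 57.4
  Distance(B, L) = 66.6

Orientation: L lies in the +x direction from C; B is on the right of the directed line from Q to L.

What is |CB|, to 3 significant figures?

42.5

C is at the origin; CL is horizontal with |CL| = 56.9 and L in +x, so L = (56.9, 0). CQ runs at 133.1° with |CQ| = 17.3, so Q = (-11.8, 12.6). B is determined by |QB| = 57.4 and |BL| = 66.6 together: it lies at the intersection of circle(Q, 57.4) and circle(L, 66.6). With |QL| = 69.9, the foot of the radical line on QL is 26.8 from Q and the perpendicular offset is √(57.4² − 26.8²) = 50.8. Taking the right-of-QL solution: B = (5.33, -42.1).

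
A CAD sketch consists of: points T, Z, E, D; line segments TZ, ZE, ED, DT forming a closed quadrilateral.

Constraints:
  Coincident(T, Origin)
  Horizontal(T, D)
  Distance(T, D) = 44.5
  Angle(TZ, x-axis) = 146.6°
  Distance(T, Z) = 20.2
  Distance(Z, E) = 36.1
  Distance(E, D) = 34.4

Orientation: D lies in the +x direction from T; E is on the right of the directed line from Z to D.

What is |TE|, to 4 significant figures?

16.01

T is at the origin; TD is horizontal with |TD| = 44.5 and D in +x, so D = (44.5, 0). TZ runs at 146.6° with |TZ| = 20.2, so Z = (-16.86, 11.12). E is determined by |ZE| = 36.1 and |ED| = 34.4 together: it lies at the intersection of circle(Z, 36.1) and circle(D, 34.4). With |ZD| = 62.36, the foot of the radical line on ZD is 32.14 from Z and the perpendicular offset is √(36.1² − 32.14²) = 16.43. Taking the right-of-ZD solution: E = (11.83, -10.78).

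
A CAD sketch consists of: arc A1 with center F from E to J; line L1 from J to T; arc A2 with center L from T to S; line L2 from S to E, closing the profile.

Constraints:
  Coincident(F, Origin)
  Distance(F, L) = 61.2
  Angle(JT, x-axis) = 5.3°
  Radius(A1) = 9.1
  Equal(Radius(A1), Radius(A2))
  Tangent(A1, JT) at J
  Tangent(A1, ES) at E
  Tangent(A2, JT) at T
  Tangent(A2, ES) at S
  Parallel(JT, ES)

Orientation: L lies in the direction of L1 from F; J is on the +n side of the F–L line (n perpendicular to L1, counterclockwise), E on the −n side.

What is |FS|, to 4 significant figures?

61.87

Tangency of A1 to both parallel lines with radius 9.1 puts J and E at F ± 9.1·n: J = (-0.8406, 9.061), E = (0.8406, -9.061). Equal radii place T and S the same way about L: T = L + 9.1·n = (60.10, 14.71), S = L − 9.1·n = (61.78, -3.408). Then |FS| = |S − F| = 61.87.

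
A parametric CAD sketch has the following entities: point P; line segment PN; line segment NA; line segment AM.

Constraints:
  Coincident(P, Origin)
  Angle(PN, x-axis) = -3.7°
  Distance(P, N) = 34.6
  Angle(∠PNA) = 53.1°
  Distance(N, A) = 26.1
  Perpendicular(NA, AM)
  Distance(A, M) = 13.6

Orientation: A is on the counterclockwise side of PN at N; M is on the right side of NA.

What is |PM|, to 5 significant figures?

41.611

P is at the origin; PN runs at -3.7° with length 34.6, so N = 34.6·(cos -3.7°, sin -3.7°) = (34.528, -2.2328). ∠PNA = 53.1°, so NA runs at -3.7° + (180° − 53.1°) = 123.20° from the x-axis; with |NA| = 26.1, A = N + 26.1·(cos 123.20°, sin 123.20°) = (20.236, 19.607). The perpendicularity gives AM at right angles to NA; with |AM| = 13.6 on the right of NA, M = A + 13.6·(0.83676, 0.54756) = (31.616, 27.054). Then |PM| = |M − P| = 41.611.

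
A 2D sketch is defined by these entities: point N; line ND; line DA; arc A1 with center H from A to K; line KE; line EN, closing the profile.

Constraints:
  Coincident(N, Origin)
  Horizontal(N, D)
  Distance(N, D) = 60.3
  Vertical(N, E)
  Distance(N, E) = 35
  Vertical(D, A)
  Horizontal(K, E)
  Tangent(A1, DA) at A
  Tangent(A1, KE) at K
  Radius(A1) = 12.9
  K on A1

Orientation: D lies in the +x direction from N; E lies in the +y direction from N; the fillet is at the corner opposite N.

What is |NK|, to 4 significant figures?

58.92

The virtual corner opposite N is at (60.30, 35.00). The tangent condition forces HA to be normal to DA and the tangent condition forces HK to be normal to KE, with radius 12.9, so the center H sits 12.9 in from both sides at H = (47.40, 22.10). That places the tangent points at A = (60.30, 22.10) on DA and K = (47.40, 35.00) on KE. Then |NK| = |K − N| = 58.92.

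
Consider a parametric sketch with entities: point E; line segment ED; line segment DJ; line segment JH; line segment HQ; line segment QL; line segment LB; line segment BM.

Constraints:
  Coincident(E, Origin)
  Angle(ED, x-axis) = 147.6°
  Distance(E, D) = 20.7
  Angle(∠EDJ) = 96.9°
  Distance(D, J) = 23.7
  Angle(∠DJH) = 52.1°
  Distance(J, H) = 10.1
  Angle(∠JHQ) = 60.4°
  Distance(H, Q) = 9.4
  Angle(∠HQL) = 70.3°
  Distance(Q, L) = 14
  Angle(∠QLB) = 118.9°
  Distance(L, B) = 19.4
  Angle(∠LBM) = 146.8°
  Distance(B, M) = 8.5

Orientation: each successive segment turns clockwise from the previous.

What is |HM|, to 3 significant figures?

25.7

∠QLB = 118.9° gives LB at 6.20° from the x-axis; with |LB| = 19.4, B = (12.5, 39.0). ∠LBM = 146.8° gives BM at -27.0° from the x-axis; with |BM| = 8.5, M = (20.1, 35.1). Then |HM| = |M − H| = 25.7.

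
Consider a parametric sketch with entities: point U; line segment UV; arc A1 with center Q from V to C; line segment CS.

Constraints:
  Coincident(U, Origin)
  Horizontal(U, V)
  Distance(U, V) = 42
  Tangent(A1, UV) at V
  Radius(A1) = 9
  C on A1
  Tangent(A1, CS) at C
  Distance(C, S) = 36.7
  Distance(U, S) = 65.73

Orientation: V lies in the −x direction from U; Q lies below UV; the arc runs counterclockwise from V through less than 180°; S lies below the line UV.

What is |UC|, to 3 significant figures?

51.9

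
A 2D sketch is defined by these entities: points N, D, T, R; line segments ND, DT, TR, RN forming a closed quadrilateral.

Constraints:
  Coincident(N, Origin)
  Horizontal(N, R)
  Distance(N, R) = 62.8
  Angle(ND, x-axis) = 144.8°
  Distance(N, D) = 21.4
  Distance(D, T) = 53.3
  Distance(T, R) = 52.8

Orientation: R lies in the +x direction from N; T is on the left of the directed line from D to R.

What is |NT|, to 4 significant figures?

48.80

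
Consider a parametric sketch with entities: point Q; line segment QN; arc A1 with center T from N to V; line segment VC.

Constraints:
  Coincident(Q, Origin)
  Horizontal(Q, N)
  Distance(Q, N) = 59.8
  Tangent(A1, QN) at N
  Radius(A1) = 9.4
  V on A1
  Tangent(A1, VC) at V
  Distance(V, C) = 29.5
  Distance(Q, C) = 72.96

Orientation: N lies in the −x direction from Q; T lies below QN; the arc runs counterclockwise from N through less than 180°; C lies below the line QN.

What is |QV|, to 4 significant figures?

69.88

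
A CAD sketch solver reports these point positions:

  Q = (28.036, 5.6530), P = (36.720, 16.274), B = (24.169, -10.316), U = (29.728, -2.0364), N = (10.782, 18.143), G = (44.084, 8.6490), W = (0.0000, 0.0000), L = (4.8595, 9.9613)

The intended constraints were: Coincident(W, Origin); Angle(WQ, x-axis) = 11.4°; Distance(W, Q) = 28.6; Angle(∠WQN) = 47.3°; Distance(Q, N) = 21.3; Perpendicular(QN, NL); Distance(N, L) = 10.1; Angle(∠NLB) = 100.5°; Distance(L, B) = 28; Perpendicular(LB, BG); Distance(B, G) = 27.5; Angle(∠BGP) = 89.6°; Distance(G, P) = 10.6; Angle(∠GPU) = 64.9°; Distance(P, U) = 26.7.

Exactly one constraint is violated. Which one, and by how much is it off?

Distance(P, U) = 26.7 — off by 7.10.

W = (0.00, 0.00) ✓; WQ at 11.40° ✓; |WQ| = 28.60 ✓; ∠WQN = 47.30° ✓; |QN| = 21.30 ✓; ∠(QN, NL) = 90.00° ✓; |NL| = 10.10 ✓; ∠NLB = 100.5° ✓; |LB| = 28.00 ✓; ∠(LB, BG) = 90.00° ✓; |BG| = 27.50 ✓; ∠BGP = 89.60° ✓; |GP| = 10.60 ✓; ∠GPU = 64.90° ✓; |PU| = 19.60 ✗.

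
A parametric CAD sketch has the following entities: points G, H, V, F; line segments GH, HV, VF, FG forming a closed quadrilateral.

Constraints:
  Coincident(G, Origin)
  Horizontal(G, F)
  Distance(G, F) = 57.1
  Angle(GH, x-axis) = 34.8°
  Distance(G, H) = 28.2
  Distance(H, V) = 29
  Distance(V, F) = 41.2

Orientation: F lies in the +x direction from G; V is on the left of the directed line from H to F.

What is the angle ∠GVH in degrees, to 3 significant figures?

7.43°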